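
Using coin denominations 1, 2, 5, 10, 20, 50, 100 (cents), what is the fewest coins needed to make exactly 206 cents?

4

206 − 2×100→6 − 1×5→1 − 1×1→0
Total coins = 2 + 1 + 1 = 4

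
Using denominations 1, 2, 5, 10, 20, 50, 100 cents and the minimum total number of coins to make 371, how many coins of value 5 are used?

0

371 − 3×100→71 − 1×50→21 − 1×20→1 − 1×1→0
Count of 5: 0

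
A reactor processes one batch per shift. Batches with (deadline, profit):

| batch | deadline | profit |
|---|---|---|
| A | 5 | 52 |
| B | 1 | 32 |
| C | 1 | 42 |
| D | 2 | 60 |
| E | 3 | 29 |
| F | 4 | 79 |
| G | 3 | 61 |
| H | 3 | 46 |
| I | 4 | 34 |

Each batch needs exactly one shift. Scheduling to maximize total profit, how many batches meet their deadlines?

5

Sort by profit descending; place each in the latest free slot ≤ its deadline.
Profit order: F=79 G=61 D=60 A=52 H=46 C=42 I=34 B=32 E=29
Assign: F→slot 4, G→slot 3, D→slot 2, A→slot 5, H→slot 1, C skipped, I skipped, B skipped, E skipped.
Slots: [1:H] [2:D] [3:G] [4:F] [5:A]
5 of 9 scheduled.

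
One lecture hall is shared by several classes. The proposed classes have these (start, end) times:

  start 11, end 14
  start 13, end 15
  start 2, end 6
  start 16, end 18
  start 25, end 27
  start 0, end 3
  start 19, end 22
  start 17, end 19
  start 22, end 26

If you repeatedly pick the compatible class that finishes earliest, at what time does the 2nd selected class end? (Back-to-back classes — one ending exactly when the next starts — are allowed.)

By end time: (0,3), (2,6), (11,14), (13,15), (16,18), (17,19), (19,22), (22,26), (25,27).
Pick (0,3); next start ≥ 3 → (11,14); next start ≥ 14 → (16,18); next start ≥ 18 → (19,22); next start ≥ 22 → (22,26).
Selected: (0,3) (11,14) (16,18) (19,22) (22,26)

14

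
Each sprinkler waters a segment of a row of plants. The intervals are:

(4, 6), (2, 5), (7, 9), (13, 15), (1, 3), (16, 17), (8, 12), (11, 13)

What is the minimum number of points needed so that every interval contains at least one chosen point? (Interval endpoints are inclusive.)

5

Sort by right endpoint; whenever an interval is uncovered, place a point at its right end.
By right end: [1,3]  [2,5]  [4,6]  [7,9]  [8,12]  [11,13]  [13,15]  [16,17]
[1,3] uncovered → point at 3; [4,6] uncovered → point at 6; [7,9] uncovered → point at 9; [11,13] uncovered → point at 13; [16,17] uncovered → point at 17.
Points: 3, 6, 9, 13, 17 (5 total).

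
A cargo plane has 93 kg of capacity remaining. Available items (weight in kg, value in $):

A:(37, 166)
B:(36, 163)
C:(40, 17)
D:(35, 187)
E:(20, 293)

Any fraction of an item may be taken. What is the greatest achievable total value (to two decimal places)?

Sort by value per unit weight and fill in that order.
Order: E (293/20=14.65) > D (187/35=5.34) > B (163/36=4.53) > A (166/37=4.49) > C (17/40=0.42)
Fill: take E (20 @ 293) → take D (35 @ 187) → take B (36 @ 163) → take 2/37 of A → 8.97; 93/93 used.
Total value = 651.97

651.97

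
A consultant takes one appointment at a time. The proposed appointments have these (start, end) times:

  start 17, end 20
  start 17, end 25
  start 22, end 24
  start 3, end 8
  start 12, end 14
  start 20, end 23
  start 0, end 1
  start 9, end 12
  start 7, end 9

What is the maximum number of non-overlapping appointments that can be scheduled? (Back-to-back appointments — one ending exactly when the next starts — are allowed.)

Sorted by end: (0,1)  (3,8)  (7,9)  (9,12)  (12,14)  (17,20)  (20,23)  (22,24)  (17,25)
take (0,1); take (3,8); skip (7,9); take (9,12); take (12,14); take (17,20); take (20,23).
Selected 6 appointments.

6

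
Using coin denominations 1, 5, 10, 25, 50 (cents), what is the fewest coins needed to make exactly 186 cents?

6

Greedy: take as many of the largest coin as possible, then repeat with the remainder.
186 = 3×50 + 1×25 + 1×10 + 1×1
Total coins = 3 + 1 + 1 + 1 = 6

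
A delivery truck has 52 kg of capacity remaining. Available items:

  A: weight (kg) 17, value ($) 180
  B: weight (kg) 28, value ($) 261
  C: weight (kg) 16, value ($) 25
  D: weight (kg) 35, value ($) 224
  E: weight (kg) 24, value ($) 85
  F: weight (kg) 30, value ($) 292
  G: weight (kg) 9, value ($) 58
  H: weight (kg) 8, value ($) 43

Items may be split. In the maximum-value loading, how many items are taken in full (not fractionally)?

2

Greedy by value/weight ratio, highest first.
Order: A (180/17=10.59) > F (292/30=9.73) > B (261/28=9.32) > G (58/9=6.44) > D (224/35=6.40) > H (43/8=5.38) > E (85/24=3.54) > C (25/16=1.56)
Fill: take A (17 @ 180) → take F (30 @ 292) → take 5/28 of B → 46.61; 52/52 used.
2 item(s) taken whole; one partial (take 5/28 of B).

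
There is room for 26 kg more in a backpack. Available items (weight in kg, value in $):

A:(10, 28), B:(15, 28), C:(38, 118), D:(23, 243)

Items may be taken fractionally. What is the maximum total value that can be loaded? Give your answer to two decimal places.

252.32

Ratios (sorted): D 10.57, C 3.11, A 2.80, B 1.87
take D (23 @ 243); take 3/38 of C → 9.32. Capacity used 26/26.
Total value = 252.32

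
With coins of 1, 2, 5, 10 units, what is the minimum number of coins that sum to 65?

7

65 = 6×10 + 1×5
Total coins = 6 + 1 = 7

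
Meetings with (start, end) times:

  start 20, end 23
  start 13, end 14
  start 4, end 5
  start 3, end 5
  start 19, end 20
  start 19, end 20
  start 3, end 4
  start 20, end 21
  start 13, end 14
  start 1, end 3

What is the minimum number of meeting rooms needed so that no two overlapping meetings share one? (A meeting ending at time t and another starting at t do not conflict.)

2

Count concurrent intervals with a sweep; the peak is the room count.
starts: [1, 3, 3, 4, 13, 13, 19, 19, 20, 20]
ends:   [3, 4, 5, 5, 14, 14, 20, 20, 21, 23]
s1→1 e3→0 s3→1 s3→2  — peak 2.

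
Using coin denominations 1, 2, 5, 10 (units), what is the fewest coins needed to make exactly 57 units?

7

57 − 5×10→7 − 1×5→2 − 1×2→0
Total coins = 5 + 1 + 1 = 7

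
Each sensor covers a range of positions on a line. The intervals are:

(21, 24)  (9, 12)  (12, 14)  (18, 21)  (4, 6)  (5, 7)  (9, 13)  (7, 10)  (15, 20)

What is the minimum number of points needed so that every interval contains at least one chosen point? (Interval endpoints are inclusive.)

5

By right end: [4,6]  [5,7]  [7,10]  [9,12]  [9,13]  [12,14]  [15,20]  [18,21]  [21,24]
[4,6] uncovered → point at 6; [7,10] uncovered → point at 10; [12,14] uncovered → point at 14; [15,20] uncovered → point at 20; [21,24] uncovered → point at 24.
Points: 6, 10, 14, 20, 24 (5 total).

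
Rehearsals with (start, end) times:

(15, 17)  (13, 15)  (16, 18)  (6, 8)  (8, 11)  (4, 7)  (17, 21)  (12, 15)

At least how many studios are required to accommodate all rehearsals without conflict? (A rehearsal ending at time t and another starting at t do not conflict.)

Events (time:±→running): 4:+→1 6:+→2 … peak 2.

2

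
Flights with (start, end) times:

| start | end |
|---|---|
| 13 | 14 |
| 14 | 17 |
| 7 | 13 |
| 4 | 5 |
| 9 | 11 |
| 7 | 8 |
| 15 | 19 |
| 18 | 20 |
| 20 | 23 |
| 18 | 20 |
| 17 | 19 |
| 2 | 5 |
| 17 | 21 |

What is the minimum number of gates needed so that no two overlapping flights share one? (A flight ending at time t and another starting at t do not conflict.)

5

The answer is the maximum number of intervals overlapping at any instant.
Events (time:±→running): 2:+→1 4:+→2 5:-→1 5:-→0 7:+→1 7:+→2 8:-→1 9:+→2 11:-→1 13:-→0 13:+→1 14:-→0 14:+→1 15:+→2 17:-→1 17:+→2 17:+→3 18:+→4 18:+→5 … peak 5.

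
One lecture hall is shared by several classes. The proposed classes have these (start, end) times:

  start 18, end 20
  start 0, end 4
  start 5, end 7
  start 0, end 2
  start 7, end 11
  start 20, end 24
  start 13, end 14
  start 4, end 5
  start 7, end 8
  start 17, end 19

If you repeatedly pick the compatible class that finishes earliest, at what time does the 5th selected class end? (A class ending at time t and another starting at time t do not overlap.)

14

Greedy by earliest finish: after sorting by end time, pick each interval compatible with the last pick.
By end time: (0,2), (0,4), (4,5), (5,7), (7,8), (7,11), (13,14), (17,19), (18,20), (20,24).
Pick (0,2); next start ≥ 2 → (4,5); next start ≥ 5 → (5,7); next start ≥ 7 → (7,8); next start ≥ 8 → (13,14); next start ≥ 14 → (17,19); next start ≥ 19 → (20,24).
Selected: (0,2) (4,5) (5,7) (7,8) (13,14) (17,19) (20,24)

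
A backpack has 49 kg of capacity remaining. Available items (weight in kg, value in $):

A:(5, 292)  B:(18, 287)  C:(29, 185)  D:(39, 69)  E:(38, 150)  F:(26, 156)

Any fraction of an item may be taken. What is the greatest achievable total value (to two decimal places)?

744.86

Greedy by value/weight ratio, highest first.
Ratios (sorted): A 58.40, B 15.94, C 6.38, F 6.00, E 3.95, D 1.77
take A (5 @ 292); take B (18 @ 287); take 26/29 of C → 165.86. Capacity used 49/49.
Total value = 744.86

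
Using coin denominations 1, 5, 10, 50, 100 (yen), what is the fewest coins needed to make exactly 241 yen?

241 = 2×100 + 4×10 + 1×1
Total coins = 2 + 4 + 1 = 7

7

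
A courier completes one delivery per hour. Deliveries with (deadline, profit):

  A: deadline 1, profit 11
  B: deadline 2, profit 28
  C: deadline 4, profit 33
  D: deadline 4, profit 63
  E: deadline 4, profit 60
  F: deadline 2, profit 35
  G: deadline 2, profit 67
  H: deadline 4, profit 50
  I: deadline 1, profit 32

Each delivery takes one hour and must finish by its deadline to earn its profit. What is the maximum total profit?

Profit order: G=67 D=63 E=60 H=50 F=35 C=33 I=32 B=28 A=11
Assign: G→slot 2, D→slot 4, E→slot 3, H→slot 1, F skipped, C skipped, I skipped, B skipped, A skipped.
Slots: [1:H] [2:G] [3:E] [4:D]
Profit = 50 + 67 + 60 + 63 = 240

240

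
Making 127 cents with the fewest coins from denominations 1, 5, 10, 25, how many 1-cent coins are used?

2

Greedy: take as many of the largest coin as possible, then repeat with the remainder.
127 − 5×25→2 − 2×1→0
Count of 1: 2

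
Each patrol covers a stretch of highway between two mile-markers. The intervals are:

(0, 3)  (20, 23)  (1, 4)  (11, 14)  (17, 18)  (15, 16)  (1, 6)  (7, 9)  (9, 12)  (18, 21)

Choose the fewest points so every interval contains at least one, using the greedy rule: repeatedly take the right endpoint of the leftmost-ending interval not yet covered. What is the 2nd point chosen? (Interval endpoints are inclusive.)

Sorted: [0,3] [1,4] [1,6] [7,9] [9,12] [11,14] [15,16] [17,18] [18,21] [20,23]
{[0,3],[1,4],[1,6]} hit by 3; {[7,9],[9,12]} hit by 9; {[11,14]} hit by 14; {[15,16]} hit by 16; {[17,18],[18,21]} hit by 18; {[20,23]} hit by 23.
Points: 3, 9, 14, 16, 18, 23 (6 total).

9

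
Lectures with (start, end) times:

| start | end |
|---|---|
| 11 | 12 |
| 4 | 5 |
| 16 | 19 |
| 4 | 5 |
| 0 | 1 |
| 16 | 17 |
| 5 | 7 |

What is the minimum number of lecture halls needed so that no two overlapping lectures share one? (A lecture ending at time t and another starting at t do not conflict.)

2

Count concurrent intervals with a sweep; the peak is the room count.
starts: [0, 4, 4, 5, 11, 16, 16]
ends:   [1, 5, 5, 7, 12, 17, 19]
s0→1 e1→0 s4→1 s4→2  — peak 2.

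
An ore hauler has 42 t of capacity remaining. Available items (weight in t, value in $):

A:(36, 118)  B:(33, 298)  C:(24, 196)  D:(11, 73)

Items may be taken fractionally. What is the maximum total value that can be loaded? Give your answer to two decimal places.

371.50

Order: B (298/33=9.03) > C (196/24=8.17) > D (73/11=6.64) > A (118/36=3.28)
Fill: take B (33 @ 298) → take 9/24 of C → 73.50; 42/42 used.
Total value = 371.50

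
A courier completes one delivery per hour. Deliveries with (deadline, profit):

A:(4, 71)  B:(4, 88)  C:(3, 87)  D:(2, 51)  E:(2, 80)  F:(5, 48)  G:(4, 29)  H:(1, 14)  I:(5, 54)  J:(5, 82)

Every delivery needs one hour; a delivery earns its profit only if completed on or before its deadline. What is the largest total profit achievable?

408

Sort by profit descending; place each in the latest free slot ≤ its deadline.
By profit: B(d4,88), C(d3,87), J(d5,82), E(d2,80), A(d4,71), I(d5,54), D(d2,51), F(d5,48), G(d4,29), H(d1,14)
B→slot 4; C→slot 3; J→slot 5; E→slot 2; A→slot 1; I skipped; D skipped; F skipped; G skipped; H skipped.
Profit = 71 + 80 + 87 + 88 + 82 = 408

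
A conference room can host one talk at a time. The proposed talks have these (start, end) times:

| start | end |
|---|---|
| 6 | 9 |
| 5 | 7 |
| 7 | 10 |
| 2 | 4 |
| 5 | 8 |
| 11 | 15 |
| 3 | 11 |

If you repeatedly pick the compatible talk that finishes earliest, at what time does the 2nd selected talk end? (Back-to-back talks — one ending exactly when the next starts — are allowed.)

Sort by end time and greedily take each interval whose start is ≥ the last chosen end.
By end time: (2,4), (5,7), (5,8), (6,9), (7,10), (3,11), (11,15).
Pick (2,4); next start ≥ 4 → (5,7); next start ≥ 7 → (7,10); next start ≥ 10 → (11,15).
Selected: (2,4) (5,7) (7,10) (11,15)

7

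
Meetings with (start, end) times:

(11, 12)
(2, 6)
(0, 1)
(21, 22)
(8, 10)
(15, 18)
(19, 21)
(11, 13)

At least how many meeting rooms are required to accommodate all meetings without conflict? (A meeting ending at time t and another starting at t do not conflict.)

2

starts: [0, 2, 8, 11, 11, 15, 19, 21]
ends:   [1, 6, 10, 12, 13, 18, 21, 22]
s0→1 e1→0 s2→1 e6→0 s8→1 e10→0 s11→1 s11→2  — peak 2.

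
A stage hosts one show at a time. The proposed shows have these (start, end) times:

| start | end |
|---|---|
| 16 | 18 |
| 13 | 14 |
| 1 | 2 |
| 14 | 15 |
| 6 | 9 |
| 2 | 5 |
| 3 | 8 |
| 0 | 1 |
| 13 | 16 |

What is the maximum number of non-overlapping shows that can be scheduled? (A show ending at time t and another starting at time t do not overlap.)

7

By end time: (0,1), (1,2), (2,5), (3,8), (6,9), (13,14), (14,15), (13,16), (16,18).
Pick (0,1); next start ≥ 1 → (1,2); next start ≥ 2 → (2,5); next start ≥ 5 → (6,9); next start ≥ 9 → (13,14); next start ≥ 14 → (14,15); next start ≥ 15 → (16,18).
Selected 7 shows.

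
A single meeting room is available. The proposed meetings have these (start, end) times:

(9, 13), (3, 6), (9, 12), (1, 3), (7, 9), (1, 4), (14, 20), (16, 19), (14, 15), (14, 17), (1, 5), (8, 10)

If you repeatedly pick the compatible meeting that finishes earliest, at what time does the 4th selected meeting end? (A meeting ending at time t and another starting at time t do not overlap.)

Order by finish time; keep every interval that doesn't clash with the previous kept one.
Sorted by end: (1,3)  (1,4)  (1,5)  (3,6)  (7,9)  (8,10)  (9,12)  (9,13)  (14,15)  (14,17)  (16,19)  (14,20)
take (1,3); skip (1,4); skip (1,5); take (3,6); take (7,9); skip (8,10); take (9,12); skip (9,13); take (14,15); take (16,19).
Selected: (1,3) (3,6) (7,9) (9,12) (14,15) (16,19)

12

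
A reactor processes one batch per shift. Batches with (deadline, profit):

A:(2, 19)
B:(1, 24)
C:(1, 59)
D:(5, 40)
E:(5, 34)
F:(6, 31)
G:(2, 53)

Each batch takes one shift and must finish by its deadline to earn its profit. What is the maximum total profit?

Take jobs in profit order; each goes to the latest open slot no later than its deadline.
By profit: C(d1,59), G(d2,53), D(d5,40), E(d5,34), F(d6,31), B(d1,24), A(d2,19)
C→slot 1; G→slot 2; D→slot 5; E→slot 4; F→slot 6; B skipped; A skipped.
Profit = 59 + 53 + 34 + 40 + 31 = 217

217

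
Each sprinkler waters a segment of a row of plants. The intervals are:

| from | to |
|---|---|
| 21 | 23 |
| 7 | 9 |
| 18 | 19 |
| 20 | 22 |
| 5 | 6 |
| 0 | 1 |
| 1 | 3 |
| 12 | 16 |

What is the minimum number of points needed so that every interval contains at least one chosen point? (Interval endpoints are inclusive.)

6

Sorted: [0,1] [1,3] [5,6] [7,9] [12,16] [18,19] [20,22] [21,23]
{[0,1],[1,3]} hit by 1; {[5,6]} hit by 6; {[7,9]} hit by 9; {[12,16]} hit by 16; {[18,19]} hit by 19; {[20,22],[21,23]} hit by 22.
Points: 1, 6, 9, 16, 19, 22 (6 total).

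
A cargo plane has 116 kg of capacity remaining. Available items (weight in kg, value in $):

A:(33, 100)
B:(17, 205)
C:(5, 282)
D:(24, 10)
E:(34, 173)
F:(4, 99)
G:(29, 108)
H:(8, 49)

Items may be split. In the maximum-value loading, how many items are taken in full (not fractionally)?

Greedy by value/weight ratio, highest first.
Ratios (sorted): C 56.40, F 24.75, B 12.06, H 6.12, E 5.09, G 3.72, A 3.03, D 0.42
take C (5 @ 282); take F (4 @ 99); take B (17 @ 205); take H (8 @ 49); take E (34 @ 173); take G (29 @ 108); take 19/33 of A → 57.58. Capacity used 116/116.
6 item(s) taken whole; one partial (take 19/33 of A).

6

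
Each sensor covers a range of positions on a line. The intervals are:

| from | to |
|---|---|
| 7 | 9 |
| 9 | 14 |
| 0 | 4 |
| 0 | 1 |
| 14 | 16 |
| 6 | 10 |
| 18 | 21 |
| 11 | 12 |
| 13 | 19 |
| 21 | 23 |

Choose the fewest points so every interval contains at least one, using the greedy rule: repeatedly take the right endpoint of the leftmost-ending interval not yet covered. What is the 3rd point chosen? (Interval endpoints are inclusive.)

Sort by right endpoint; whenever an interval is uncovered, place a point at its right end.
By right end: [0,1]  [0,4]  [7,9]  [6,10]  [11,12]  [9,14]  [14,16]  [13,19]  [18,21]  [21,23]
[0,1] uncovered → point at 1; [7,9] uncovered → point at 9; [11,12] uncovered → point at 12; [14,16] uncovered → point at 16; [18,21] uncovered → point at 21.
Points: 1, 9, 12, 16, 21 (5 total).

12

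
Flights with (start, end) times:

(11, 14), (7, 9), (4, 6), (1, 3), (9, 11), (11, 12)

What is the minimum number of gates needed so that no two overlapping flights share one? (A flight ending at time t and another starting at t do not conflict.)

2

Events (time:±→running): 1:+→1 3:-→0 4:+→1 6:-→0 7:+→1 9:-→0 9:+→1 11:-→0 11:+→1 11:+→2 … peak 2.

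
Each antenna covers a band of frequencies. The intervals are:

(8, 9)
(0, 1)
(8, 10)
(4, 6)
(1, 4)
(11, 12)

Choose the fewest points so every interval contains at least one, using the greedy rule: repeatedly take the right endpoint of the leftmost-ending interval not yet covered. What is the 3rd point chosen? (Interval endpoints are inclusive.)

Sort by right endpoint; whenever an interval is uncovered, place a point at its right end.
Sorted: [0,1] [1,4] [4,6] [8,9] [8,10] [11,12]
{[0,1],[1,4]} hit by 1; {[4,6]} hit by 6; {[8,9],[8,10]} hit by 9; {[11,12]} hit by 12.
Points: 1, 6, 9, 12 (4 total).

9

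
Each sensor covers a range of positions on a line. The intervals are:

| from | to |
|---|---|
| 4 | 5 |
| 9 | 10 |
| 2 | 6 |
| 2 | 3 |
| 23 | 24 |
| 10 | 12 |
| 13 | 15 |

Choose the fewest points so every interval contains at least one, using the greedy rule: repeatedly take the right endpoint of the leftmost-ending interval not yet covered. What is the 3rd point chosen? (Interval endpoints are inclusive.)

Process intervals by earliest right end; each time one isn't hit yet, stab at its right endpoint.
By right end: [2,3]  [4,5]  [2,6]  [9,10]  [10,12]  [13,15]  [23,24]
[2,3] uncovered → point at 3; [4,5] uncovered → point at 5; [9,10] uncovered → point at 10; [13,15] uncovered → point at 15; [23,24] uncovered → point at 24.
Points: 3, 5, 10, 15, 24 (5 total).

10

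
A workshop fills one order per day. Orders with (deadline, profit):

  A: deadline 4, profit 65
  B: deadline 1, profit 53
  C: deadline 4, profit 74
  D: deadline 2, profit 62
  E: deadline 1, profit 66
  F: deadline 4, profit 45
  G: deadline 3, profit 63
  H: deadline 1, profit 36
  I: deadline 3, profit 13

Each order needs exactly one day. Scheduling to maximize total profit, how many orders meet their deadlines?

4

Take jobs in profit order; each goes to the latest open slot no later than its deadline.
Profit order: C=74 E=66 A=65 G=63 D=62 B=53 F=45 H=36 I=13
Assign: C→slot 4, E→slot 1, A→slot 3, G→slot 2, D skipped, B skipped, F skipped, H skipped, I skipped.
Slots: [1:E] [2:G] [3:A] [4:C]
4 of 9 scheduled.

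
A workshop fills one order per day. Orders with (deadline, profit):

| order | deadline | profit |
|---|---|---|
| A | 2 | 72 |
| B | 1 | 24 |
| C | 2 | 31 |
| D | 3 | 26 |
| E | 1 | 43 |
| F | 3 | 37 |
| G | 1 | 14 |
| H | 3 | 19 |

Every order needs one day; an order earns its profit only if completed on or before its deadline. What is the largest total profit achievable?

152

By profit: A(d2,72), E(d1,43), F(d3,37), C(d2,31), D(d3,26), B(d1,24), H(d3,19), G(d1,14)
A→slot 2; E→slot 1; F→slot 3; C skipped; D skipped; B skipped; H skipped; G skipped.
Profit = 43 + 72 + 37 = 152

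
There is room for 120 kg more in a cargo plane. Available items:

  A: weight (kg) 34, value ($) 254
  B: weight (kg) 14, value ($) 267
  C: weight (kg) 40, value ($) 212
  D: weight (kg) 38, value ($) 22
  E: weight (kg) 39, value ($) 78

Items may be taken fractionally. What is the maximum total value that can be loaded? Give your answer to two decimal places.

Sort by value per unit weight and fill in that order.
Order: B (267/14=19.07) > A (254/34=7.47) > C (212/40=5.30) > E (78/39=2.00) > D (22/38=0.58)
Fill: take B (14 @ 267) → take A (34 @ 254) → take C (40 @ 212) → take 32/39 of E → 64.00; 120/120 used.
Total value = 797.00

797.00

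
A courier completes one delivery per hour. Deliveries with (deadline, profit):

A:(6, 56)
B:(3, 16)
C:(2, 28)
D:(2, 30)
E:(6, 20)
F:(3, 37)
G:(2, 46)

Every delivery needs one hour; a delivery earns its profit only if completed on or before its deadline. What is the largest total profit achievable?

189

Take jobs in profit order; each goes to the latest open slot no later than its deadline.
By profit: A(d6,56), G(d2,46), F(d3,37), D(d2,30), C(d2,28), E(d6,20), B(d3,16)
A→slot 6; G→slot 2; F→slot 3; D→slot 1; C skipped; E→slot 5; B skipped.
Profit = 30 + 46 + 37 + 20 + 56 = 189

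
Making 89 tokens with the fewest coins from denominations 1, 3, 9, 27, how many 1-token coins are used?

2

Greedy: take as many of the largest coin as possible, then repeat with the remainder.
89 − 3×27→8 − 2×3→2 − 2×1→0
Count of 1: 2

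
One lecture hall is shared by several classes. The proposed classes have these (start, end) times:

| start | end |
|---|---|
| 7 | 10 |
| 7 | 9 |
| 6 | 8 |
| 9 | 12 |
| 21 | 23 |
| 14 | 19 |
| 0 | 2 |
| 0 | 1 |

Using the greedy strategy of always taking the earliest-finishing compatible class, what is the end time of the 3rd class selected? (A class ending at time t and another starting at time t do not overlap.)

12

By end time: (0,1), (0,2), (6,8), (7,9), (7,10), (9,12), (14,19), (21,23).
Pick (0,1); next start ≥ 1 → (6,8); next start ≥ 8 → (9,12); next start ≥ 12 → (14,19); next start ≥ 19 → (21,23).
Selected: (0,1) (6,8) (9,12) (14,19) (21,23)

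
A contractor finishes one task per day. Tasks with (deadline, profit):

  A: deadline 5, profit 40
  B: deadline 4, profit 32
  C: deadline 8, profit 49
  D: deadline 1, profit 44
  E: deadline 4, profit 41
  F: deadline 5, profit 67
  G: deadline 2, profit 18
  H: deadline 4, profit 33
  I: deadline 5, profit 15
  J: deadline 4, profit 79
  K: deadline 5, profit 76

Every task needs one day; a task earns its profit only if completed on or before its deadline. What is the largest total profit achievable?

356

Take jobs in profit order; each goes to the latest open slot no later than its deadline.
Profit order: J=79 K=76 F=67 C=49 D=44 E=41 A=40 H=33 B=32 G=18 I=15
Assign: J→slot 4, K→slot 5, F→slot 3, C→slot 8, D→slot 1, E→slot 2, A skipped, H skipped, B skipped, G skipped, I skipped.
Slots: [1:D] [2:E] [3:F] [4:J] [5:K] [8:C]
Profit = 44 + 41 + 67 + 79 + 76 + 49 = 356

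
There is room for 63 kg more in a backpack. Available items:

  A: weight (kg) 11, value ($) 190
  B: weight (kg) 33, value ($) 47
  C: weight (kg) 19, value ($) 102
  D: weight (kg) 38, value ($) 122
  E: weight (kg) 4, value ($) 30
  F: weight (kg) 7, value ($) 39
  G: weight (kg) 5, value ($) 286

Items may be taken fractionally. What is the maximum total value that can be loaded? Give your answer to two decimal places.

Sort by value per unit weight and fill in that order.
Ratios (sorted): G 57.20, A 17.27, E 7.50, F 5.57, C 5.37, D 3.21, B 1.42
take G (5 @ 286); take A (11 @ 190); take E (4 @ 30); take F (7 @ 39); take C (19 @ 102); take 17/38 of D → 54.58. Capacity used 63/63.
Total value = 701.58

701.58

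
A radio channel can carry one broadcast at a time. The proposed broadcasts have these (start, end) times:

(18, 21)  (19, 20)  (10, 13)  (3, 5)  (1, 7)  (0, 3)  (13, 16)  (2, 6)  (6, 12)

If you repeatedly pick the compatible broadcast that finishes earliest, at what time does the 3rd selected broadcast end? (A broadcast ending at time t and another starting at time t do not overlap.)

Greedy by earliest finish: after sorting by end time, pick each interval compatible with the last pick.
By end time: (0,3), (3,5), (2,6), (1,7), (6,12), (10,13), (13,16), (19,20), (18,21).
Pick (0,3); next start ≥ 3 → (3,5); next start ≥ 5 → (6,12); next start ≥ 12 → (13,16); next start ≥ 16 → (19,20).
Selected: (0,3) (3,5) (6,12) (13,16) (19,20)

12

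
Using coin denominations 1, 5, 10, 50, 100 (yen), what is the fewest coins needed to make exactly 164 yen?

7

Greedy: take as many of the largest coin as possible, then repeat with the remainder.
164 = 1×100 + 1×50 + 1×10 + 4×1
Total coins = 1 + 1 + 1 + 4 = 7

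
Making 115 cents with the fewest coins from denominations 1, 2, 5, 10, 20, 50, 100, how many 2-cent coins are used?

115 = 1×100 + 1×10 + 1×5
Count of 2: 0

0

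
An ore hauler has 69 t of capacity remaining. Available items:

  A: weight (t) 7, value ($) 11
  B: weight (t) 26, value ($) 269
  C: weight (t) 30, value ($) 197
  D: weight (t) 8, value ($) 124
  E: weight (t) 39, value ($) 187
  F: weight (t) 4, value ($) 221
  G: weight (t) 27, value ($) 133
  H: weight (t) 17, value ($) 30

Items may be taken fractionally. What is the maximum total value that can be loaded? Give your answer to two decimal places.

Sort by value per unit weight and fill in that order.
Ratios (sorted): F 55.25, D 15.50, B 10.35, C 6.57, G 4.93, E 4.79, H 1.76, A 1.57
take F (4 @ 221); take D (8 @ 124); take B (26 @ 269); take C (30 @ 197); take 1/27 of G → 4.93. Capacity used 69/69.
Total value = 815.93

815.93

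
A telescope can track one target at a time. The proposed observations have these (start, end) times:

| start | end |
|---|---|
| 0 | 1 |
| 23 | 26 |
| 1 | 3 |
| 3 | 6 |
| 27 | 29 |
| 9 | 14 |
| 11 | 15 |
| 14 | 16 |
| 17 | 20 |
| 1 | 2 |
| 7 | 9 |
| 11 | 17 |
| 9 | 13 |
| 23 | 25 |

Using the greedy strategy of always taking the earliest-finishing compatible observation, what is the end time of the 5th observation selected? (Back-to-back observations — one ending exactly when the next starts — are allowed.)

13

Order by finish time; keep every interval that doesn't clash with the previous kept one.
Sorted by end: (0,1)  (1,2)  (1,3)  (3,6)  (7,9)  (9,13)  (9,14)  (11,15)  (14,16)  (11,17)  (17,20)  (23,25)  (23,26)  (27,29)
take (0,1); take (1,2); take (3,6); take (7,9); take (9,13); take (14,16); take (17,20); take (23,25); skip (23,26); take (27,29).
Selected: (0,1) (1,2) (3,6) (7,9) (9,13) (14,16) (17,20) (23,25) (27,29)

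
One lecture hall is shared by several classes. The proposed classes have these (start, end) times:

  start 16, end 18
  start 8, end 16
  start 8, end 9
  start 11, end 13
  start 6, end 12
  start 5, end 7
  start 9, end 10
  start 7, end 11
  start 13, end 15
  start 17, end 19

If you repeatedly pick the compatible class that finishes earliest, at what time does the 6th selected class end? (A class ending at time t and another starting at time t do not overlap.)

Sort by end time and greedily take each interval whose start is ≥ the last chosen end.
Sorted by end: (5,7)  (8,9)  (9,10)  (7,11)  (6,12)  (11,13)  (13,15)  (8,16)  (16,18)  (17,19)
take (5,7); take (8,9); take (9,10); skip (6,12); take (11,13); take (13,15); skip (8,16); take (16,18).
Selected: (5,7) (8,9) (9,10) (11,13) (13,15) (16,18)

18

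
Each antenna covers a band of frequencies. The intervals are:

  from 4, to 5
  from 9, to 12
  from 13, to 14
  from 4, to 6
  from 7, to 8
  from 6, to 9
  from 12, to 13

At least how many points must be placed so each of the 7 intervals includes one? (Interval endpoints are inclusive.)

Sort by right endpoint; whenever an interval is uncovered, place a point at its right end.
Sorted: [4,5] [4,6] [7,8] [6,9] [9,12] [12,13] [13,14]
{[4,5],[4,6]} hit by 5; {[7,8],[6,9]} hit by 8; {[9,12],[12,13]} hit by 12; {[13,14]} hit by 14.
Points: 5, 8, 12, 14 (4 total).

4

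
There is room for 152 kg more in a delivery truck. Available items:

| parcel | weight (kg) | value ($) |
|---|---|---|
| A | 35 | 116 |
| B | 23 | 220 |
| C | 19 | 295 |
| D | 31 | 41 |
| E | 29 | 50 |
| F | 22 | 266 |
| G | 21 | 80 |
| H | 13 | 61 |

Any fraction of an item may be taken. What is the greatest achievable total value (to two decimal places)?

Greedy by value/weight ratio, highest first.
Ratios (sorted): C 15.53, F 12.09, B 9.57, H 4.69, G 3.81, A 3.31, E 1.72, D 1.32
take C (19 @ 295); take F (22 @ 266); take B (23 @ 220); take H (13 @ 61); take G (21 @ 80); take A (35 @ 116); take 19/29 of E → 32.76. Capacity used 152/152.
Total value = 1070.76

1070.76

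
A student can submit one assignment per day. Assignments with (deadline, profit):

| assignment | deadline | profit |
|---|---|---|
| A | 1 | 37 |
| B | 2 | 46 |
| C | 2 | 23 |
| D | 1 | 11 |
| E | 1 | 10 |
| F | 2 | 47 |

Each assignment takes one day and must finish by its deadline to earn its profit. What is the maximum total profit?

Take jobs in profit order; each goes to the latest open slot no later than its deadline.
By profit: F(d2,47), B(d2,46), A(d1,37), C(d2,23), D(d1,11), E(d1,10)
F→slot 2; B→slot 1; A skipped; C skipped; D skipped; E skipped.
Profit = 46 + 47 = 93

93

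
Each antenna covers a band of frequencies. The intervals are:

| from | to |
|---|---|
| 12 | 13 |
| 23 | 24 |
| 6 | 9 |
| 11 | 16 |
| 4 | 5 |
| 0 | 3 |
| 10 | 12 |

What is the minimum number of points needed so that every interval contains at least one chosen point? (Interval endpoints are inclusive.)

Process intervals by earliest right end; each time one isn't hit yet, stab at its right endpoint.
By right end: [0,3]  [4,5]  [6,9]  [10,12]  [12,13]  [11,16]  [23,24]
[0,3] uncovered → point at 3; [4,5] uncovered → point at 5; [6,9] uncovered → point at 9; [10,12] uncovered → point at 12; [23,24] uncovered → point at 24.
Points: 3, 5, 9, 12, 24 (5 total).

5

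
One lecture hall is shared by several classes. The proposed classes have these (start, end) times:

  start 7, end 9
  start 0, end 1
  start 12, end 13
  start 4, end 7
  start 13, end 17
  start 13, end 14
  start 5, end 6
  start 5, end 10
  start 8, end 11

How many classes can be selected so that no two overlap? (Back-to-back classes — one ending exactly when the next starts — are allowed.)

By end time: (0,1), (5,6), (4,7), (7,9), (5,10), (8,11), (12,13), (13,14), (13,17).
Pick (0,1); next start ≥ 1 → (5,6); next start ≥ 6 → (7,9); next start ≥ 9 → (12,13); next start ≥ 13 → (13,14).
Selected 5 classes.

5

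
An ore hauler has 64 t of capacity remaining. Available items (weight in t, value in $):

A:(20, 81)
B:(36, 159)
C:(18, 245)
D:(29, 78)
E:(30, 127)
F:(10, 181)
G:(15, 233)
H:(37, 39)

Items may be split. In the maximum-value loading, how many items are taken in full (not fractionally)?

3

Greedy by value/weight ratio, highest first.
Order: F (181/10=18.10) > G (233/15=15.53) > C (245/18=13.61) > B (159/36=4.42) > E (127/30=4.23) > A (81/20=4.05) > D (78/29=2.69) > H (39/37=1.05)
Fill: take F (10 @ 181) → take G (15 @ 233) → take C (18 @ 245) → take 21/36 of B → 92.75; 64/64 used.
3 item(s) taken whole; one partial (take 21/36 of B).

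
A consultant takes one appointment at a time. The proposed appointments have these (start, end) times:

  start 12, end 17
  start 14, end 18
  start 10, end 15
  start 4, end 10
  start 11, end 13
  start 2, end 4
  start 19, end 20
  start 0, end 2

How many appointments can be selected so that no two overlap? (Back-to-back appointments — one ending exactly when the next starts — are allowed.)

6

Sort by end time and greedily take each interval whose start is ≥ the last chosen end.
By end time: (0,2), (2,4), (4,10), (11,13), (10,15), (12,17), (14,18), (19,20).
Pick (0,2); next start ≥ 2 → (2,4); next start ≥ 4 → (4,10); next start ≥ 10 → (11,13); next start ≥ 13 → (14,18); next start ≥ 18 → (19,20).
Selected 6 appointments.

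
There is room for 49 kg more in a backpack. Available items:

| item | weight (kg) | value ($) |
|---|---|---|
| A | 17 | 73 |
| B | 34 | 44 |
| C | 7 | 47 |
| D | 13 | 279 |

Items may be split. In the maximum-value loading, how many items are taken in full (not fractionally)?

Greedy by value/weight ratio, highest first.
Ratios (sorted): D 21.46, C 6.71, A 4.29, B 1.29
take D (13 @ 279); take C (7 @ 47); take A (17 @ 73); take 12/34 of B → 15.53. Capacity used 49/49.
3 item(s) taken whole; one partial (take 12/34 of B).

3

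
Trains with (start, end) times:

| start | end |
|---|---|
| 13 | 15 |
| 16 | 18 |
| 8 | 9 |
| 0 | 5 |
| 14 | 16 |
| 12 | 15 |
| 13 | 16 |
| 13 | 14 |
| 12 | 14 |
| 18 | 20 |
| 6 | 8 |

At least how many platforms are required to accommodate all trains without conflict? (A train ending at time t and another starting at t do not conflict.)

The answer is the maximum number of intervals overlapping at any instant.
starts: [0, 6, 8, 12, 12, 13, 13, 13, 14, 16, 18]
ends:   [5, 8, 9, 14, 14, 15, 15, 16, 16, 18, 20]
s0→1 e5→0 s6→1 e8→0 s8→1 e9→0 s12→1 s12→2 s13→3 s13→4 s13→5  — peak 5.

5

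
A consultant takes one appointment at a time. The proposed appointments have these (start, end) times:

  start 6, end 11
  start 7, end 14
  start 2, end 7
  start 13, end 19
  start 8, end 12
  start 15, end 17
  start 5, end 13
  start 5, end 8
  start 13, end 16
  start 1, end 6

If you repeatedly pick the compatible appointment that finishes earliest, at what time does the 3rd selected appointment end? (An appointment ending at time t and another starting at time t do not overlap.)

Greedy by earliest finish: after sorting by end time, pick each interval compatible with the last pick.
Sorted by end: (1,6)  (2,7)  (5,8)  (6,11)  (8,12)  (5,13)  (7,14)  (13,16)  (15,17)  (13,19)
take (1,6); skip (2,7); take (6,11); skip (7,14); take (13,16); skip (15,17).
Selected: (1,6) (6,11) (13,16)

16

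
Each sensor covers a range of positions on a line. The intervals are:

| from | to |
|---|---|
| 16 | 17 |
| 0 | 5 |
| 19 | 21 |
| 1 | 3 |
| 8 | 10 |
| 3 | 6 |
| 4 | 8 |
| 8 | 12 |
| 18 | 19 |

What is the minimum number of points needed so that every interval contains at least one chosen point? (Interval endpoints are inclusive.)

Process intervals by earliest right end; each time one isn't hit yet, stab at its right endpoint.
By right end: [1,3]  [0,5]  [3,6]  [4,8]  [8,10]  [8,12]  [16,17]  [18,19]  [19,21]
[1,3] uncovered → point at 3; [4,8] uncovered → point at 8; [16,17] uncovered → point at 17; [18,19] uncovered → point at 19.
Points: 3, 8, 17, 19 (4 total).

4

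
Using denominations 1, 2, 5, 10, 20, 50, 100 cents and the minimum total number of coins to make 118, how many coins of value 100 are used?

Use the largest denomination that fits, subtract, and repeat.
118 = 1×100 + 1×10 + 1×5 + 1×2 + 1×1
Count of 100: 1

1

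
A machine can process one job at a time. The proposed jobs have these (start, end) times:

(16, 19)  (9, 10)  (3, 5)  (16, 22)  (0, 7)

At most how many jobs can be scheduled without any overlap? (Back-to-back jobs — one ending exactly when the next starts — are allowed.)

3

Sorted by end: (3,5)  (0,7)  (9,10)  (16,19)  (16,22)
take (3,5); take (9,10); take (16,19).
Selected 3 jobs.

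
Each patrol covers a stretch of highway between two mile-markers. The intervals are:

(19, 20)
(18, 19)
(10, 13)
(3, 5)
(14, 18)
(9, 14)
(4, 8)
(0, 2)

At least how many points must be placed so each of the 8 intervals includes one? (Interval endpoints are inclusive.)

Sorted: [0,2] [3,5] [4,8] [10,13] [9,14] [14,18] [18,19] [19,20]
{[0,2]} hit by 2; {[3,5],[4,8]} hit by 5; {[10,13],[9,14]} hit by 13; {[14,18],[18,19]} hit by 18; {[19,20]} hit by 20.
Points: 2, 5, 13, 18, 20 (5 total).

5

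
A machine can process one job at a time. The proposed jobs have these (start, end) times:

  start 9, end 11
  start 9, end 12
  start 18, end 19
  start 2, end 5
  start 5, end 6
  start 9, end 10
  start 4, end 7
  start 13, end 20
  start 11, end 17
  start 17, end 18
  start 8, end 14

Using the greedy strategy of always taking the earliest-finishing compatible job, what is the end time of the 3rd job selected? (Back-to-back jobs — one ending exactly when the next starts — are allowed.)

Sort by end time and greedily take each interval whose start is ≥ the last chosen end.
By end time: (2,5), (5,6), (4,7), (9,10), (9,11), (9,12), (8,14), (11,17), (17,18), (18,19), (13,20).
Pick (2,5); next start ≥ 5 → (5,6); next start ≥ 6 → (9,10); next start ≥ 10 → (11,17); next start ≥ 17 → (17,18); next start ≥ 18 → (18,19).
Selected: (2,5) (5,6) (9,10) (11,17) (17,18) (18,19)

10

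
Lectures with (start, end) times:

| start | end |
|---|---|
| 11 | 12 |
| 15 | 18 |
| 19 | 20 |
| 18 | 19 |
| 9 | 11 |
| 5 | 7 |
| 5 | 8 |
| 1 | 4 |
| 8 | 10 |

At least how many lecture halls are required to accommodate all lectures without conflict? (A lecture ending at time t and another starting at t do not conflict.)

2

Count concurrent intervals with a sweep; the peak is the room count.
Events (time:±→running): 1:+→1 4:-→0 5:+→1 5:+→2 … peak 2.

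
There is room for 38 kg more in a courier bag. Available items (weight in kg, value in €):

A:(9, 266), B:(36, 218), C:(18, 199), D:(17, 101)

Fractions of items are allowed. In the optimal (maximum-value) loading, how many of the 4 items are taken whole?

2

Greedy by value/weight ratio, highest first.
Ratios (sorted): A 29.56, C 11.06, B 6.06, D 5.94
take A (9 @ 266); take C (18 @ 199); take 11/36 of B → 66.61. Capacity used 38/38.
2 item(s) taken whole; one partial (take 11/36 of B).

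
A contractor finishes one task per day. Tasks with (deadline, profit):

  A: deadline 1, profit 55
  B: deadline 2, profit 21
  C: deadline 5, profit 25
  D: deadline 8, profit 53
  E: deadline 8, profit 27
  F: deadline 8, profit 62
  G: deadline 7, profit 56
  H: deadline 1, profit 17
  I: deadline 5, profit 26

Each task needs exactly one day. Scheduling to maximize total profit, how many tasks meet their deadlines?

8

Profit order: F=62 G=56 A=55 D=53 E=27 I=26 C=25 B=21 H=17
Assign: F→slot 8, G→slot 7, A→slot 1, D→slot 6, E→slot 5, I→slot 4, C→slot 3, B→slot 2, H skipped.
Slots: [1:A] [2:B] [3:C] [4:I] [5:E] [6:D] [7:G] [8:F]
8 of 9 scheduled.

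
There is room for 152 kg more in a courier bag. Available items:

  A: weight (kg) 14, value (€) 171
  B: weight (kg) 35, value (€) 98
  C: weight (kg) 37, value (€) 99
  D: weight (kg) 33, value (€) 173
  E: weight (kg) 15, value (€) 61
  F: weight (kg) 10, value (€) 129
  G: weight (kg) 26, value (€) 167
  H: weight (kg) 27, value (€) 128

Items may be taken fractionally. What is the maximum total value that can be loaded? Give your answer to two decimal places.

904.60

Order: F (129/10=12.90) > A (171/14=12.21) > G (167/26=6.42) > D (173/33=5.24) > H (128/27=4.74) > E (61/15=4.07) > B (98/35=2.80) > C (99/37=2.68)
Fill: take F (10 @ 129) → take A (14 @ 171) → take G (26 @ 167) → take D (33 @ 173) → take H (27 @ 128) → take E (15 @ 61) → take 27/35 of B → 75.60; 152/152 used.
Total value = 904.60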